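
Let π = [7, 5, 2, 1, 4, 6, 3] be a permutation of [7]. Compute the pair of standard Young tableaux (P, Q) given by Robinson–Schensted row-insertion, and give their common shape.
P = [1, 3, 6] / [2, 4] / [5] / [7];  Q = [1, 5, 6] / [2, 7] / [3] / [4];  common shape = (3, 2, 1, 1)

Row-insert the values π_1, π_2, … into P one at a time, bumping the leftmost entry strictly greater than the inserted value down to the next row. The recording tableau Q records, in position (i, j), the step at which that cell was added to P.
  Insert 7 (step 1): P = [7];  Q = [1]
  Insert 5 (step 2): P = [5] / [7];  Q = [1] / [2]
  Insert 2 (step 3): P = [2] / [5] / [7];  Q = [1] / [2] / [3]
  Insert 1 (step 4): P = [1] / [2] / [5] / [7];  Q = [1] / [2] / [3] / [4]
  Insert 4 (step 5): P = [1, 4] / [2] / [5] / [7];  Q = [1, 5] / [2] / [3] / [4]
  Insert 6 (step 6): P = [1, 4, 6] / [2] / [5] / [7];  Q = [1, 5, 6] / [2] / [3] / [4]
  Insert 3 (step 7): P = [1, 3, 6] / [2, 4] / [5] / [7];  Q = [1, 5, 6] / [2, 7] / [3] / [4]
Final shape: (3, 2, 1, 1).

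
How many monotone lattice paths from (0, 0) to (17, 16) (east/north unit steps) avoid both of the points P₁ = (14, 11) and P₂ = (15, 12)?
Number of paths = 790152810

Inclusion–exclusion. Total paths: C(33, 17) = 1166803110. Through P₁: C(25, 14)·C(8, 3) = 249614400. Through P₂: C(27, 15)·C(6, 2) = 260757900. Since P₁ is strictly southwest of P₂, a monotone path through both must visit P₁ then P₂; paths through both = C(25, 14)·C(2, 1)·C(6, 2) = 133722000. Avoid both = 1166803110 − 249614400 − 260757900 + 133722000 = 790152810.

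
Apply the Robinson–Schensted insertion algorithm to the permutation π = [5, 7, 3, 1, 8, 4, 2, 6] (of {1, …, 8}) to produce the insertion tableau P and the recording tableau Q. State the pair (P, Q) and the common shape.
P = [1, 2, 6] / [3, 4, 8] / [5, 7];  Q = [1, 2, 5] / [3, 6, 8] / [4, 7];  common shape = (3, 3, 2)

Row-insert the values π_1, π_2, … into P one at a time, bumping the leftmost entry strictly greater than the inserted value down to the next row. The recording tableau Q records, in position (i, j), the step at which that cell was added to P.
  Insert 5 (step 1): P = [5];  Q = [1]
  Insert 7 (step 2): P = [5, 7];  Q = [1, 2]
  Insert 3 (step 3): P = [3, 7] / [5];  Q = [1, 2] / [3]
  Insert 1 (step 4): P = [1, 7] / [3] / [5];  Q = [1, 2] / [3] / [4]
  Insert 8 (step 5): P = [1, 7, 8] / [3] / [5];  Q = [1, 2, 5] / [3] / [4]
  Insert 4 (step 6): P = [1, 4, 8] / [3, 7] / [5];  Q = [1, 2, 5] / [3, 6] / [4]
  Insert 2 (step 7): P = [1, 2, 8] / [3, 4] / [5, 7];  Q = [1, 2, 5] / [3, 6] / [4, 7]
  Insert 6 (step 8): P = [1, 2, 6] / [3, 4, 8] / [5, 7];  Q = [1, 2, 5] / [3, 6, 8] / [4, 7]
Final shape: (3, 3, 2).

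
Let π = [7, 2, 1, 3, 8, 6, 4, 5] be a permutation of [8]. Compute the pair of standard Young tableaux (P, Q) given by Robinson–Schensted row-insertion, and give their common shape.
P = [1, 3, 4, 5] / [2, 6] / [7, 8];  Q = [1, 4, 5, 8] / [2, 6] / [3, 7];  common shape = (4, 2, 2)

Row-insert the values π_1, π_2, … into P one at a time, bumping the leftmost entry strictly greater than the inserted value down to the next row. The recording tableau Q records, in position (i, j), the step at which that cell was added to P.
  Insert 7 (step 1): P = [7];  Q = [1]
  Insert 2 (step 2): P = [2] / [7];  Q = [1] / [2]
  Insert 1 (step 3): P = [1] / [2] / [7];  Q = [1] / [2] / [3]
  Insert 3 (step 4): P = [1, 3] / [2] / [7];  Q = [1, 4] / [2] / [3]
  Insert 8 (step 5): P = [1, 3, 8] / [2] / [7];  Q = [1, 4, 5] / [2] / [3]
  Insert 6 (step 6): P = [1, 3, 6] / [2, 8] / [7];  Q = [1, 4, 5] / [2, 6] / [3]
  Insert 4 (step 7): P = [1, 3, 4] / [2, 6] / [7, 8];  Q = [1, 4, 5] / [2, 6] / [3, 7]
  Insert 5 (step 8): P = [1, 3, 4, 5] / [2, 6] / [7, 8];  Q = [1, 4, 5, 8] / [2, 6] / [3, 7]
Final shape: (4, 2, 2).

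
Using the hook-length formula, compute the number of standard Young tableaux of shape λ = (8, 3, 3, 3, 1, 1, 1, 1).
# SYT of shape (8, 3, 3, 3, 1, 1, 1, 1) = 181060880

Hook-length formula: f^λ = n! / Π hook(c), product over all cells c of the Young diagram. For λ = (8, 3, 3, 3, 1, 1, 1, 1), n = 21 boxes. Hook lengths by row (left-to-right, top-to-bottom): [15, 10, 9, 5, 4, 3, 2, 1]; [9, 4, 3]; [8, 3, 2]; [7, 2, 1]; [4]; [3]; [2]; [1]. Product of hooks = 282175488000. So f^λ = 21! / 282175488000 = 51090942171709440000 / 282175488000 = 181060880.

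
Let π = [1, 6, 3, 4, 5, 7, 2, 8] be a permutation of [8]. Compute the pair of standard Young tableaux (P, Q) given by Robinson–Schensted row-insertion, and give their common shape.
P = [1, 2, 4, 5, 7, 8] / [3] / [6];  Q = [1, 2, 4, 5, 6, 8] / [3] / [7];  common shape = (6, 1, 1)

Row-insert the values π_1, π_2, … into P one at a time, bumping the leftmost entry strictly greater than the inserted value down to the next row. The recording tableau Q records, in position (i, j), the step at which that cell was added to P.
  Insert 1 (step 1): P = [1];  Q = [1]
  Insert 6 (step 2): P = [1, 6];  Q = [1, 2]
  Insert 3 (step 3): P = [1, 3] / [6];  Q = [1, 2] / [3]
  Insert 4 (step 4): P = [1, 3, 4] / [6];  Q = [1, 2, 4] / [3]
  Insert 5 (step 5): P = [1, 3, 4, 5] / [6];  Q = [1, 2, 4, 5] / [3]
  Insert 7 (step 6): P = [1, 3, 4, 5, 7] / [6];  Q = [1, 2, 4, 5, 6] / [3]
  Insert 2 (step 7): P = [1, 2, 4, 5, 7] / [3] / [6];  Q = [1, 2, 4, 5, 6] / [3] / [7]
  Insert 8 (step 8): P = [1, 2, 4, 5, 7, 8] / [3] / [6];  Q = [1, 2, 4, 5, 6, 8] / [3] / [7]
Final shape: (6, 1, 1).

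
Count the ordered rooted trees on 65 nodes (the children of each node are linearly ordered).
C_64 = 368479169875816659479009042713546950

These ordered rooted trees are counted by the Catalan number C_n = (1/(n + 1)) · C(2n, n). For n = 64: C_64 = (1/65) · C(128, 64) = 23951146041928082866135587776380551750/65 = 368479169875816659479009042713546950.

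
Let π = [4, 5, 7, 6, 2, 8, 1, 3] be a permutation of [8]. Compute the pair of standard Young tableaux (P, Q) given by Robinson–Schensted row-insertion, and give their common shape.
P = [1, 3, 6, 8] / [2, 5] / [4] / [7];  Q = [1, 2, 3, 6] / [4, 8] / [5] / [7];  common shape = (4, 2, 1, 1)

Row-insert the values π_1, π_2, … into P one at a time, bumping the leftmost entry strictly greater than the inserted value down to the next row. The recording tableau Q records, in position (i, j), the step at which that cell was added to P.
  Insert 4 (step 1): P = [4];  Q = [1]
  Insert 5 (step 2): P = [4, 5];  Q = [1, 2]
  Insert 7 (step 3): P = [4, 5, 7];  Q = [1, 2, 3]
  Insert 6 (step 4): P = [4, 5, 6] / [7];  Q = [1, 2, 3] / [4]
  Insert 2 (step 5): P = [2, 5, 6] / [4] / [7];  Q = [1, 2, 3] / [4] / [5]
  Insert 8 (step 6): P = [2, 5, 6, 8] / [4] / [7];  Q = [1, 2, 3, 6] / [4] / [5]
  Insert 1 (step 7): P = [1, 5, 6, 8] / [2] / [4] / [7];  Q = [1, 2, 3, 6] / [4] / [5] / [7]
  Insert 3 (step 8): P = [1, 3, 6, 8] / [2, 5] / [4] / [7];  Q = [1, 2, 3, 6] / [4, 8] / [5] / [7]
Final shape: (4, 2, 1, 1).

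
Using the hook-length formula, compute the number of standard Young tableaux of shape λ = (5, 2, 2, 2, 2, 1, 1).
# SYT of shape (5, 2, 2, 2, 2, 1, 1) = 61425

Hook-length formula: f^λ = n! / Π hook(c), product over all cells c of the Young diagram. For λ = (5, 2, 2, 2, 2, 1, 1), n = 15 boxes. Hook lengths by row (left-to-right, top-to-bottom): [11, 8, 3, 2, 1]; [7, 4]; [6, 3]; [5, 2]; [4, 1]; [2]; [1]. Product of hooks = 21288960. So f^λ = 15! / 21288960 = 1307674368000 / 21288960 = 61425.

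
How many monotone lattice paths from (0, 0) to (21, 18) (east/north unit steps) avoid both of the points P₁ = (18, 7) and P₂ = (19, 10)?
Number of paths = 61369344740

Inclusion–exclusion. Total paths: C(39, 21) = 62359143990. Through P₁: C(25, 18)·C(14, 3) = 174974800. Through P₂: C(29, 19)·C(10, 2) = 901350450. Since P₁ is strictly southwest of P₂, a monotone path through both must visit P₁ then P₂; paths through both = C(25, 18)·C(4, 1)·C(10, 2) = 86526000. Avoid both = 62359143990 − 174974800 − 901350450 + 86526000 = 61369344740.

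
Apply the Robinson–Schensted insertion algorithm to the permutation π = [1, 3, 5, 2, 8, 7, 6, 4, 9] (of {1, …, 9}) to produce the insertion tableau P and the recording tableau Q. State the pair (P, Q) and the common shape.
P = [1, 2, 4, 6, 9] / [3, 5] / [7] / [8];  Q = [1, 2, 3, 5, 9] / [4, 6] / [7] / [8];  common shape = (5, 2, 1, 1)

Row-insert the values π_1, π_2, … into P one at a time, bumping the leftmost entry strictly greater than the inserted value down to the next row. The recording tableau Q records, in position (i, j), the step at which that cell was added to P.
  Insert 1 (step 1): P = [1];  Q = [1]
  Insert 3 (step 2): P = [1, 3];  Q = [1, 2]
  Insert 5 (step 3): P = [1, 3, 5];  Q = [1, 2, 3]
  Insert 2 (step 4): P = [1, 2, 5] / [3];  Q = [1, 2, 3] / [4]
  Insert 8 (step 5): P = [1, 2, 5, 8] / [3];  Q = [1, 2, 3, 5] / [4]
  Insert 7 (step 6): P = [1, 2, 5, 7] / [3, 8];  Q = [1, 2, 3, 5] / [4, 6]
  Insert 6 (step 7): P = [1, 2, 5, 6] / [3, 7] / [8];  Q = [1, 2, 3, 5] / [4, 6] / [7]
  Insert 4 (step 8): P = [1, 2, 4, 6] / [3, 5] / [7] / [8];  Q = [1, 2, 3, 5] / [4, 6] / [7] / [8]
  Insert 9 (step 9): P = [1, 2, 4, 6, 9] / [3, 5] / [7] / [8];  Q = [1, 2, 3, 5, 9] / [4, 6] / [7] / [8]
Final shape: (5, 2, 1, 1).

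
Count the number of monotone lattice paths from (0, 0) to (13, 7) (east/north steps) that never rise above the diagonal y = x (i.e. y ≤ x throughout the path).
Number of paths = 38760

By the reflection principle (André's argument), the number of monotone paths to (13, 7) with n ≤ m that never go above y = x is C(20, 13) − C(20, 14) = 77520 − 38760 = 38760.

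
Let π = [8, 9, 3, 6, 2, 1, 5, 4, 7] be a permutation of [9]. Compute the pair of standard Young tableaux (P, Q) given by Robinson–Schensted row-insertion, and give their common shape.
P = [1, 4, 7] / [2, 5] / [3, 6] / [8, 9];  Q = [1, 2, 9] / [3, 4] / [5, 7] / [6, 8];  common shape = (3, 2, 2, 2)

Row-insert the values π_1, π_2, … into P one at a time, bumping the leftmost entry strictly greater than the inserted value down to the next row. The recording tableau Q records, in position (i, j), the step at which that cell was added to P.
  Insert 8 (step 1): P = [8];  Q = [1]
  Insert 9 (step 2): P = [8, 9];  Q = [1, 2]
  Insert 3 (step 3): P = [3, 9] / [8];  Q = [1, 2] / [3]
  Insert 6 (step 4): P = [3, 6] / [8, 9];  Q = [1, 2] / [3, 4]
  Insert 2 (step 5): P = [2, 6] / [3, 9] / [8];  Q = [1, 2] / [3, 4] / [5]
  Insert 1 (step 6): P = [1, 6] / [2, 9] / [3] / [8];  Q = [1, 2] / [3, 4] / [5] / [6]
  Insert 5 (step 7): P = [1, 5] / [2, 6] / [3, 9] / [8];  Q = [1, 2] / [3, 4] / [5, 7] / [6]
  Insert 4 (step 8): P = [1, 4] / [2, 5] / [3, 6] / [8, 9];  Q = [1, 2] / [3, 4] / [5, 7] / [6, 8]
  Insert 7 (step 9): P = [1, 4, 7] / [2, 5] / [3, 6] / [8, 9];  Q = [1, 2, 9] / [3, 4] / [5, 7] / [6, 8]
Final shape: (3, 2, 2, 2).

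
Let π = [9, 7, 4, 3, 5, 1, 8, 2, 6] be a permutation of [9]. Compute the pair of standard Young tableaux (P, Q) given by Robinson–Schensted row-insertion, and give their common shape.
P = [1, 2, 6] / [3, 5, 8] / [4] / [7] / [9];  Q = [1, 5, 7] / [2, 8, 9] / [3] / [4] / [6];  common shape = (3, 3, 1, 1, 1)

Row-insert the values π_1, π_2, … into P one at a time, bumping the leftmost entry strictly greater than the inserted value down to the next row. The recording tableau Q records, in position (i, j), the step at which that cell was added to P.
  Insert 9 (step 1): P = [9];  Q = [1]
  Insert 7 (step 2): P = [7] / [9];  Q = [1] / [2]
  Insert 4 (step 3): P = [4] / [7] / [9];  Q = [1] / [2] / [3]
  Insert 3 (step 4): P = [3] / [4] / [7] / [9];  Q = [1] / [2] / [3] / [4]
  Insert 5 (step 5): P = [3, 5] / [4] / [7] / [9];  Q = [1, 5] / [2] / [3] / [4]
  Insert 1 (step 6): P = [1, 5] / [3] / [4] / [7] / [9];  Q = [1, 5] / [2] / [3] / [4] / [6]
  Insert 8 (step 7): P = [1, 5, 8] / [3] / [4] / [7] / [9];  Q = [1, 5, 7] / [2] / [3] / [4] / [6]
  Insert 2 (step 8): P = [1, 2, 8] / [3, 5] / [4] / [7] / [9];  Q = [1, 5, 7] / [2, 8] / [3] / [4] / [6]
  Insert 6 (step 9): P = [1, 2, 6] / [3, 5, 8] / [4] / [7] / [9];  Q = [1, 5, 7] / [2, 8, 9] / [3] / [4] / [6]
Final shape: (3, 3, 1, 1, 1).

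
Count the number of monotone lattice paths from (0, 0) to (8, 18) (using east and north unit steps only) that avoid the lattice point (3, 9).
Number of paths = 1121835

Total paths from (0, 0) to (8, 18): C(26, 8) = 1562275. Paths through (3, 9): (paths (0, 0) → (3, 9)) × (paths (3, 9) → (8, 18)) = C(12, 3) · C(14, 5) = 220 · 2002 = 440440. Avoidance count = 1562275 − 440440 = 1121835.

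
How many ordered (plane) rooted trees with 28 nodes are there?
C_27 = 69533550916004

These ordered rooted trees are counted by the Catalan number C_n = (1/(n + 1)) · C(2n, n). For n = 27: C_27 = (1/28) · C(54, 27) = 1946939425648112/28 = 69533550916004.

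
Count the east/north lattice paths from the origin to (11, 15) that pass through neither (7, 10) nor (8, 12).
Number of paths = 3923192

Inclusion–exclusion. Total paths: C(26, 11) = 7726160. Through P₁: C(17, 7)·C(9, 4) = 2450448. Through P₂: C(20, 8)·C(6, 3) = 2519400. Since P₁ is strictly southwest of P₂, a monotone path through both must visit P₁ then P₂; paths through both = C(17, 7)·C(3, 1)·C(6, 3) = 1166880. Avoid both = 7726160 − 2450448 − 2519400 + 1166880 = 3923192.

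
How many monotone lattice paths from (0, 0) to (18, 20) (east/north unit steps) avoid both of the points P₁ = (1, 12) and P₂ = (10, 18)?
Number of paths = 32976328110

Inclusion–exclusion. Total paths: C(38, 18) = 33578000610. Through P₁: C(13, 1)·C(25, 17) = 14060475. Through P₂: C(28, 10)·C(10, 8) = 590539950. Since P₁ is strictly southwest of P₂, a monotone path through both must visit P₁ then P₂; paths through both = C(13, 1)·C(15, 9)·C(10, 8) = 2927925. Avoid both = 33578000610 − 14060475 − 590539950 + 2927925 = 32976328110.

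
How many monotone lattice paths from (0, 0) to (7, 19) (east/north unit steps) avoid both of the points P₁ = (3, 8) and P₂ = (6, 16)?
Number of paths = 243023

Inclusion–exclusion. Total paths: C(26, 7) = 657800. Through P₁: C(11, 3)·C(15, 4) = 225225. Through P₂: C(22, 6)·C(4, 1) = 298452. Since P₁ is strictly southwest of P₂, a monotone path through both must visit P₁ then P₂; paths through both = C(11, 3)·C(11, 3)·C(4, 1) = 108900. Avoid both = 657800 − 225225 − 298452 + 108900 = 243023.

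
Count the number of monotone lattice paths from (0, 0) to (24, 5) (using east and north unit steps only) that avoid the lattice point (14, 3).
Number of paths = 73875

Total paths from (0, 0) to (24, 5): C(29, 24) = 118755. Paths through (14, 3): (paths (0, 0) → (14, 3)) × (paths (14, 3) → (24, 5)) = C(17, 14) · C(12, 10) = 680 · 66 = 44880. Avoidance count = 118755 − 44880 = 73875.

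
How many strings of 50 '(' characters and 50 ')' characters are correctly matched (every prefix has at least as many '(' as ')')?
C_50 = 1978261657756160653623774456

These balanced parentheses are counted by the Catalan number C_n = (1/(n + 1)) · C(2n, n). For n = 50: C_50 = (1/51) · C(100, 50) = 100891344545564193334812497256/51 = 1978261657756160653623774456.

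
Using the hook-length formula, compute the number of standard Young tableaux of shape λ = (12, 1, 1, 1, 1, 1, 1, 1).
# SYT of shape (12, 1, 1, 1, 1, 1, 1, 1) = 31824

Hook-length formula: f^λ = n! / Π hook(c), product over all cells c of the Young diagram. For λ = (12, 1, 1, 1, 1, 1, 1, 1), n = 19 boxes. Hook lengths by row (left-to-right, top-to-bottom): [19, 11, 10, 9, 8, 7, 6, 5, 4, 3, 2, 1]; [7]; [6]; [5]; [4]; [3]; [2]; [1]. Product of hooks = 3822432768000. So f^λ = 19! / 3822432768000 = 121645100408832000 / 3822432768000 = 31824.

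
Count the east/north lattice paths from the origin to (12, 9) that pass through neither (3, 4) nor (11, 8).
Number of paths = 107346

Inclusion–exclusion. Total paths: C(21, 12) = 293930. Through P₁: C(7, 3)·C(14, 9) = 70070. Through P₂: C(19, 11)·C(2, 1) = 151164. Since P₁ is strictly southwest of P₂, a monotone path through both must visit P₁ then P₂; paths through both = C(7, 3)·C(12, 8)·C(2, 1) = 34650. Avoid both = 293930 − 70070 − 151164 + 34650 = 107346.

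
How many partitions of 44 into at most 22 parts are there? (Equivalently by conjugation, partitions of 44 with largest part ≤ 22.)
p(44, parts ≤ 22) = 71669

Use the recurrence p(n, m) = p(n, m−1) + p(n−m, m): either the largest part is < m (count p(n, m−1)) or the largest part is exactly m (remove one copy of m, count p(n−m, m)). With p(0, ·) = 1 this gives p(44, parts ≤ 22) = 71669. (By conjugating Young diagrams, this also counts partitions of 44 into at most 22 parts.)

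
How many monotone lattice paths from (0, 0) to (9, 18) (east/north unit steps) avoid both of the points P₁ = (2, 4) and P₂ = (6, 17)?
Number of paths = 2681637

Inclusion–exclusion. Total paths: C(27, 9) = 4686825. Through P₁: C(6, 2)·C(21, 7) = 1744200. Through P₂: C(23, 6)·C(4, 3) = 403788. Since P₁ is strictly southwest of P₂, a monotone path through both must visit P₁ then P₂; paths through both = C(6, 2)·C(17, 4)·C(4, 3) = 142800. Avoid both = 4686825 − 1744200 − 403788 + 142800 = 2681637.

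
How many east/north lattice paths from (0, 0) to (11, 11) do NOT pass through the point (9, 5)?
Number of paths = 649376

Total paths from (0, 0) to (11, 11): C(22, 11) = 705432. Paths through (9, 5): (paths (0, 0) → (9, 5)) × (paths (9, 5) → (11, 11)) = C(14, 9) · C(8, 2) = 2002 · 28 = 56056. Avoidance count = 705432 − 56056 = 649376.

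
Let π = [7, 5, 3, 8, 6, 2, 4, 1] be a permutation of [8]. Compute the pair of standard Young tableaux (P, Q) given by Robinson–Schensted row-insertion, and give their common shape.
P = [1, 4] / [2, 6] / [3, 8] / [5] / [7];  Q = [1, 4] / [2, 5] / [3, 7] / [6] / [8];  common shape = (2, 2, 2, 1, 1)

Row-insert the values π_1, π_2, … into P one at a time, bumping the leftmost entry strictly greater than the inserted value down to the next row. The recording tableau Q records, in position (i, j), the step at which that cell was added to P.
  Insert 7 (step 1): P = [7];  Q = [1]
  Insert 5 (step 2): P = [5] / [7];  Q = [1] / [2]
  Insert 3 (step 3): P = [3] / [5] / [7];  Q = [1] / [2] / [3]
  Insert 8 (step 4): P = [3, 8] / [5] / [7];  Q = [1, 4] / [2] / [3]
  Insert 6 (step 5): P = [3, 6] / [5, 8] / [7];  Q = [1, 4] / [2, 5] / [3]
  Insert 2 (step 6): P = [2, 6] / [3, 8] / [5] / [7];  Q = [1, 4] / [2, 5] / [3] / [6]
  Insert 4 (step 7): P = [2, 4] / [3, 6] / [5, 8] / [7];  Q = [1, 4] / [2, 5] / [3, 7] / [6]
  Insert 1 (step 8): P = [1, 4] / [2, 6] / [3, 8] / [5] / [7];  Q = [1, 4] / [2, 5] / [3, 7] / [6] / [8]
Final shape: (2, 2, 2, 1, 1).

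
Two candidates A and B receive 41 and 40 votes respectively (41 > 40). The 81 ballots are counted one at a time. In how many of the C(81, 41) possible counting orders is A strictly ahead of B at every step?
Strict-lead orderings = 2622127042276492108820

Total orderings of the 81 votes with 41 for A: C(81, 41) = 212392290424395860814420. By the Bertrand ballot formula (Cycle Lemma / reflection principle), the number of orderings in which A is strictly ahead of B throughout is (p − q)/(p + q) · C(p + q, p) = (41 − 40)/(41 + 40) · 212392290424395860814420 = 2622127042276492108820.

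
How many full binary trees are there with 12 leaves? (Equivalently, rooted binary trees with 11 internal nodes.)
C_11 = 58786

These full binary trees are counted by the Catalan number C_n = (1/(n + 1)) · C(2n, n). For n = 11: C_11 = (1/12) · C(22, 11) = 705432/12 = 58786.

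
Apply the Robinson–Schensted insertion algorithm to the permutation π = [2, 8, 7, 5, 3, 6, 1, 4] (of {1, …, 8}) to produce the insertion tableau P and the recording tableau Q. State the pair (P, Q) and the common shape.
P = [1, 3, 4] / [2, 6] / [5] / [7] / [8];  Q = [1, 2, 6] / [3, 8] / [4] / [5] / [7];  common shape = (3, 2, 1, 1, 1)

Row-insert the values π_1, π_2, … into P one at a time, bumping the leftmost entry strictly greater than the inserted value down to the next row. The recording tableau Q records, in position (i, j), the step at which that cell was added to P.
  Insert 2 (step 1): P = [2];  Q = [1]
  Insert 8 (step 2): P = [2, 8];  Q = [1, 2]
  Insert 7 (step 3): P = [2, 7] / [8];  Q = [1, 2] / [3]
  Insert 5 (step 4): P = [2, 5] / [7] / [8];  Q = [1, 2] / [3] / [4]
  Insert 3 (step 5): P = [2, 3] / [5] / [7] / [8];  Q = [1, 2] / [3] / [4] / [5]
  Insert 6 (step 6): P = [2, 3, 6] / [5] / [7] / [8];  Q = [1, 2, 6] / [3] / [4] / [5]
  Insert 1 (step 7): P = [1, 3, 6] / [2] / [5] / [7] / [8];  Q = [1, 2, 6] / [3] / [4] / [5] / [7]
  Insert 4 (step 8): P = [1, 3, 4] / [2, 6] / [5] / [7] / [8];  Q = [1, 2, 6] / [3, 8] / [4] / [5] / [7]
Final shape: (3, 2, 1, 1, 1).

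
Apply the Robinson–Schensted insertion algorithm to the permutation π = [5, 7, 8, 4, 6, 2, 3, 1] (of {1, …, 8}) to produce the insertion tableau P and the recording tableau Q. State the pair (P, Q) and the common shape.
P = [1, 3, 8] / [2, 6] / [4, 7] / [5];  Q = [1, 2, 3] / [4, 5] / [6, 7] / [8];  common shape = (3, 2, 2, 1)

Row-insert the values π_1, π_2, … into P one at a time, bumping the leftmost entry strictly greater than the inserted value down to the next row. The recording tableau Q records, in position (i, j), the step at which that cell was added to P.
  Insert 5 (step 1): P = [5];  Q = [1]
  Insert 7 (step 2): P = [5, 7];  Q = [1, 2]
  Insert 8 (step 3): P = [5, 7, 8];  Q = [1, 2, 3]
  Insert 4 (step 4): P = [4, 7, 8] / [5];  Q = [1, 2, 3] / [4]
  Insert 6 (step 5): P = [4, 6, 8] / [5, 7];  Q = [1, 2, 3] / [4, 5]
  Insert 2 (step 6): P = [2, 6, 8] / [4, 7] / [5];  Q = [1, 2, 3] / [4, 5] / [6]
  Insert 3 (step 7): P = [2, 3, 8] / [4, 6] / [5, 7];  Q = [1, 2, 3] / [4, 5] / [6, 7]
  Insert 1 (step 8): P = [1, 3, 8] / [2, 6] / [4, 7] / [5];  Q = [1, 2, 3] / [4, 5] / [6, 7] / [8]
Final shape: (3, 2, 2, 1).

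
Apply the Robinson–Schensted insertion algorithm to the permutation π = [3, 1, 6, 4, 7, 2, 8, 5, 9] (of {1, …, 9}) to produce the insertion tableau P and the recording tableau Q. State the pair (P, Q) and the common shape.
P = [1, 2, 5, 8, 9] / [3, 4, 7] / [6];  Q = [1, 3, 5, 7, 9] / [2, 4, 8] / [6];  common shape = (5, 3, 1)

Row-insert the values π_1, π_2, … into P one at a time, bumping the leftmost entry strictly greater than the inserted value down to the next row. The recording tableau Q records, in position (i, j), the step at which that cell was added to P.
  Insert 3 (step 1): P = [3];  Q = [1]
  Insert 1 (step 2): P = [1] / [3];  Q = [1] / [2]
  Insert 6 (step 3): P = [1, 6] / [3];  Q = [1, 3] / [2]
  Insert 4 (step 4): P = [1, 4] / [3, 6];  Q = [1, 3] / [2, 4]
  Insert 7 (step 5): P = [1, 4, 7] / [3, 6];  Q = [1, 3, 5] / [2, 4]
  Insert 2 (step 6): P = [1, 2, 7] / [3, 4] / [6];  Q = [1, 3, 5] / [2, 4] / [6]
  Insert 8 (step 7): P = [1, 2, 7, 8] / [3, 4] / [6];  Q = [1, 3, 5, 7] / [2, 4] / [6]
  Insert 5 (step 8): P = [1, 2, 5, 8] / [3, 4, 7] / [6];  Q = [1, 3, 5, 7] / [2, 4, 8] / [6]
  Insert 9 (step 9): P = [1, 2, 5, 8, 9] / [3, 4, 7] / [6];  Q = [1, 3, 5, 7, 9] / [2, 4, 8] / [6]
Final shape: (5, 3, 1).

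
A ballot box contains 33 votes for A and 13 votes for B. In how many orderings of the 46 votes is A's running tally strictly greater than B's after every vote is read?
Strict-lead orderings = 44246187300

Total orderings of the 46 votes with 33 for A: C(46, 33) = 101766230790. By the Bertrand ballot formula (Cycle Lemma / reflection principle), the number of orderings in which A is strictly ahead of B throughout is (p − q)/(p + q) · C(p + q, p) = (33 − 13)/(33 + 13) · 101766230790 = 44246187300.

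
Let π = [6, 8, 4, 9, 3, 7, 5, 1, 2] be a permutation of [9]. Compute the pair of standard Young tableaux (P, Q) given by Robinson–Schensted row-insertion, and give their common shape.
P = [1, 2, 9] / [3, 5] / [4, 7] / [6, 8];  Q = [1, 2, 4] / [3, 6] / [5, 7] / [8, 9];  common shape = (3, 2, 2, 2)

Row-insert the values π_1, π_2, … into P one at a time, bumping the leftmost entry strictly greater than the inserted value down to the next row. The recording tableau Q records, in position (i, j), the step at which that cell was added to P.
  Insert 6 (step 1): P = [6];  Q = [1]
  Insert 8 (step 2): P = [6, 8];  Q = [1, 2]
  Insert 4 (step 3): P = [4, 8] / [6];  Q = [1, 2] / [3]
  Insert 9 (step 4): P = [4, 8, 9] / [6];  Q = [1, 2, 4] / [3]
  Insert 3 (step 5): P = [3, 8, 9] / [4] / [6];  Q = [1, 2, 4] / [3] / [5]
  Insert 7 (step 6): P = [3, 7, 9] / [4, 8] / [6];  Q = [1, 2, 4] / [3, 6] / [5]
  Insert 5 (step 7): P = [3, 5, 9] / [4, 7] / [6, 8];  Q = [1, 2, 4] / [3, 6] / [5, 7]
  Insert 1 (step 8): P = [1, 5, 9] / [3, 7] / [4, 8] / [6];  Q = [1, 2, 4] / [3, 6] / [5, 7] / [8]
  Insert 2 (step 9): P = [1, 2, 9] / [3, 5] / [4, 7] / [6, 8];  Q = [1, 2, 4] / [3, 6] / [5, 7] / [8, 9]
Final shape: (3, 2, 2, 2).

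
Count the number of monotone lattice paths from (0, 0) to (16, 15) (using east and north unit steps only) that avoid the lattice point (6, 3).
Number of paths = 246221931

Total paths from (0, 0) to (16, 15): C(31, 16) = 300540195. Paths through (6, 3): (paths (0, 0) → (6, 3)) × (paths (6, 3) → (16, 15)) = C(9, 6) · C(22, 10) = 84 · 646646 = 54318264. Avoidance count = 300540195 − 54318264 = 246221931.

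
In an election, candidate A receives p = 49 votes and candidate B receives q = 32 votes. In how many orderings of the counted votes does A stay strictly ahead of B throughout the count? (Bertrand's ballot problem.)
Strict-lead orderings = 7601512756667727261650

Total orderings of the 81 votes with 49 for A: C(81, 49) = 36218972546475641658450. By the Bertrand ballot formula (Cycle Lemma / reflection principle), the number of orderings in which A is strictly ahead of B throughout is (p − q)/(p + q) · C(p + q, p) = (49 − 32)/(49 + 32) · 36218972546475641658450 = 7601512756667727261650.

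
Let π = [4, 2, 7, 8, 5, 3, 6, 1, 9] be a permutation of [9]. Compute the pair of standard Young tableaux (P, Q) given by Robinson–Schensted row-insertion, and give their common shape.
P = [1, 3, 6, 9] / [2, 5, 8] / [4] / [7];  Q = [1, 3, 4, 9] / [2, 5, 7] / [6] / [8];  common shape = (4, 3, 1, 1)

Row-insert the values π_1, π_2, … into P one at a time, bumping the leftmost entry strictly greater than the inserted value down to the next row. The recording tableau Q records, in position (i, j), the step at which that cell was added to P.
  Insert 4 (step 1): P = [4];  Q = [1]
  Insert 2 (step 2): P = [2] / [4];  Q = [1] / [2]
  Insert 7 (step 3): P = [2, 7] / [4];  Q = [1, 3] / [2]
  Insert 8 (step 4): P = [2, 7, 8] / [4];  Q = [1, 3, 4] / [2]
  Insert 5 (step 5): P = [2, 5, 8] / [4, 7];  Q = [1, 3, 4] / [2, 5]
  Insert 3 (step 6): P = [2, 3, 8] / [4, 5] / [7];  Q = [1, 3, 4] / [2, 5] / [6]
  Insert 6 (step 7): P = [2, 3, 6] / [4, 5, 8] / [7];  Q = [1, 3, 4] / [2, 5, 7] / [6]
  Insert 1 (step 8): P = [1, 3, 6] / [2, 5, 8] / [4] / [7];  Q = [1, 3, 4] / [2, 5, 7] / [6] / [8]
  Insert 9 (step 9): P = [1, 3, 6, 9] / [2, 5, 8] / [4] / [7];  Q = [1, 3, 4, 9] / [2, 5, 7] / [6] / [8]
Final shape: (4, 3, 1, 1).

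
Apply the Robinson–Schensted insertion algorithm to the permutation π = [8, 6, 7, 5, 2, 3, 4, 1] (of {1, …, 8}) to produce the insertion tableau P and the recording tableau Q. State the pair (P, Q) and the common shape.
P = [1, 3, 4] / [2, 7] / [5] / [6] / [8];  Q = [1, 3, 7] / [2, 6] / [4] / [5] / [8];  common shape = (3, 2, 1, 1, 1)

Row-insert the values π_1, π_2, … into P one at a time, bumping the leftmost entry strictly greater than the inserted value down to the next row. The recording tableau Q records, in position (i, j), the step at which that cell was added to P.
  Insert 8 (step 1): P = [8];  Q = [1]
  Insert 6 (step 2): P = [6] / [8];  Q = [1] / [2]
  Insert 7 (step 3): P = [6, 7] / [8];  Q = [1, 3] / [2]
  Insert 5 (step 4): P = [5, 7] / [6] / [8];  Q = [1, 3] / [2] / [4]
  Insert 2 (step 5): P = [2, 7] / [5] / [6] / [8];  Q = [1, 3] / [2] / [4] / [5]
  Insert 3 (step 6): P = [2, 3] / [5, 7] / [6] / [8];  Q = [1, 3] / [2, 6] / [4] / [5]
  Insert 4 (step 7): P = [2, 3, 4] / [5, 7] / [6] / [8];  Q = [1, 3, 7] / [2, 6] / [4] / [5]
  Insert 1 (step 8): P = [1, 3, 4] / [2, 7] / [5] / [6] / [8];  Q = [1, 3, 7] / [2, 6] / [4] / [5] / [8]
Final shape: (3, 2, 1, 1, 1).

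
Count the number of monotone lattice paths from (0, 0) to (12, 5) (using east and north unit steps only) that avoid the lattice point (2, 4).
Number of paths = 6023

Total paths from (0, 0) to (12, 5): C(17, 12) = 6188. Paths through (2, 4): (paths (0, 0) → (2, 4)) × (paths (2, 4) → (12, 5)) = C(6, 2) · C(11, 10) = 15 · 11 = 165. Avoidance count = 6188 − 165 = 6023.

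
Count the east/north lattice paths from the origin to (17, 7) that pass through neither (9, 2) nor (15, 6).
Number of paths = 147177

Inclusion–exclusion. Total paths: C(24, 17) = 346104. Through P₁: C(11, 9)·C(13, 8) = 70785. Through P₂: C(21, 15)·C(3, 2) = 162792. Since P₁ is strictly southwest of P₂, a monotone path through both must visit P₁ then P₂; paths through both = C(11, 9)·C(10, 6)·C(3, 2) = 34650. Avoid both = 346104 − 70785 − 162792 + 34650 = 147177.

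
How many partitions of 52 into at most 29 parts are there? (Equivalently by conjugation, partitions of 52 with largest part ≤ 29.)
p(52, parts ≤ 29) = 277081

Use the recurrence p(n, m) = p(n, m−1) + p(n−m, m): either the largest part is < m (count p(n, m−1)) or the largest part is exactly m (remove one copy of m, count p(n−m, m)). With p(0, ·) = 1 this gives p(52, parts ≤ 29) = 277081. (By conjugating Young diagrams, this also counts partitions of 52 into at most 29 parts.)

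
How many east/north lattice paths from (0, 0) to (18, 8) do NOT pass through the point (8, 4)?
Number of paths = 1066780

Total paths from (0, 0) to (18, 8): C(26, 18) = 1562275. Paths through (8, 4): (paths (0, 0) → (8, 4)) × (paths (8, 4) → (18, 8)) = C(12, 8) · C(14, 10) = 495 · 1001 = 495495. Avoidance count = 1562275 − 495495 = 1066780.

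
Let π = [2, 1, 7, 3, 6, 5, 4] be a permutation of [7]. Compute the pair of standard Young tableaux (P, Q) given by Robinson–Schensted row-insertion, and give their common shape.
P = [1, 3, 4] / [2, 5] / [6] / [7];  Q = [1, 3, 5] / [2, 4] / [6] / [7];  common shape = (3, 2, 1, 1)

Row-insert the values π_1, π_2, … into P one at a time, bumping the leftmost entry strictly greater than the inserted value down to the next row. The recording tableau Q records, in position (i, j), the step at which that cell was added to P.
  Insert 2 (step 1): P = [2];  Q = [1]
  Insert 1 (step 2): P = [1] / [2];  Q = [1] / [2]
  Insert 7 (step 3): P = [1, 7] / [2];  Q = [1, 3] / [2]
  Insert 3 (step 4): P = [1, 3] / [2, 7];  Q = [1, 3] / [2, 4]
  Insert 6 (step 5): P = [1, 3, 6] / [2, 7];  Q = [1, 3, 5] / [2, 4]
  Insert 5 (step 6): P = [1, 3, 5] / [2, 6] / [7];  Q = [1, 3, 5] / [2, 4] / [6]
  Insert 4 (step 7): P = [1, 3, 4] / [2, 5] / [6] / [7];  Q = [1, 3, 5] / [2, 4] / [6] / [7]
Final shape: (3, 2, 1, 1).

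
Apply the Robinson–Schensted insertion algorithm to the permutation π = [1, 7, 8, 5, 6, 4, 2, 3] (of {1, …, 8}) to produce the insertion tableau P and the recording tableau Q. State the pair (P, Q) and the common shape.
P = [1, 2, 3] / [4, 6] / [5, 8] / [7];  Q = [1, 2, 3] / [4, 5] / [6, 8] / [7];  common shape = (3, 2, 2, 1)

Row-insert the values π_1, π_2, … into P one at a time, bumping the leftmost entry strictly greater than the inserted value down to the next row. The recording tableau Q records, in position (i, j), the step at which that cell was added to P.
  Insert 1 (step 1): P = [1];  Q = [1]
  Insert 7 (step 2): P = [1, 7];  Q = [1, 2]
  Insert 8 (step 3): P = [1, 7, 8];  Q = [1, 2, 3]
  Insert 5 (step 4): P = [1, 5, 8] / [7];  Q = [1, 2, 3] / [4]
  Insert 6 (step 5): P = [1, 5, 6] / [7, 8];  Q = [1, 2, 3] / [4, 5]
  Insert 4 (step 6): P = [1, 4, 6] / [5, 8] / [7];  Q = [1, 2, 3] / [4, 5] / [6]
  Insert 2 (step 7): P = [1, 2, 6] / [4, 8] / [5] / [7];  Q = [1, 2, 3] / [4, 5] / [6] / [7]
  Insert 3 (step 8): P = [1, 2, 3] / [4, 6] / [5, 8] / [7];  Q = [1, 2, 3] / [4, 5] / [6, 8] / [7]
Final shape: (3, 2, 2, 1).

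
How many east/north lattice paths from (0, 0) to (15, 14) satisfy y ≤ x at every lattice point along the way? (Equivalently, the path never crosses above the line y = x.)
Number of paths = 9694845

By the reflection principle (André's argument), the number of monotone paths to (15, 14) with n ≤ m that never go above y = x is C(29, 15) − C(29, 16) = 77558760 − 67863915 = 9694845.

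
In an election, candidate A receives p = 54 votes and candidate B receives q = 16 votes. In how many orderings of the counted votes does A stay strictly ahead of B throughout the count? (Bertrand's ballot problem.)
Strict-lead orderings = 1346334506467148

Total orderings of the 70 votes with 54 for A: C(70, 54) = 2480089880334220. By the Bertrand ballot formula (Cycle Lemma / reflection principle), the number of orderings in which A is strictly ahead of B throughout is (p − q)/(p + q) · C(p + q, p) = (54 − 16)/(54 + 16) · 2480089880334220 = 1346334506467148.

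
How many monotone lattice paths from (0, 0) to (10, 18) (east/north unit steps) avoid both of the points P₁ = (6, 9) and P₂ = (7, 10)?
Number of paths = 7987265

Inclusion–exclusion. Total paths: C(28, 10) = 13123110. Through P₁: C(15, 6)·C(13, 4) = 3578575. Through P₂: C(17, 7)·C(11, 3) = 3208920. Since P₁ is strictly southwest of P₂, a monotone path through both must visit P₁ then P₂; paths through both = C(15, 6)·C(2, 1)·C(11, 3) = 1651650. Avoid both = 13123110 − 3578575 − 3208920 + 1651650 = 7987265.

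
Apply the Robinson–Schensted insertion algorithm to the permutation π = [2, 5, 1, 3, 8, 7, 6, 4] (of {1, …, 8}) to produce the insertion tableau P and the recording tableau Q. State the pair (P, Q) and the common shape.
P = [1, 3, 4] / [2, 5, 6] / [7] / [8];  Q = [1, 2, 5] / [3, 4, 6] / [7] / [8];  common shape = (3, 3, 1, 1)

Row-insert the values π_1, π_2, … into P one at a time, bumping the leftmost entry strictly greater than the inserted value down to the next row. The recording tableau Q records, in position (i, j), the step at which that cell was added to P.
  Insert 2 (step 1): P = [2];  Q = [1]
  Insert 5 (step 2): P = [2, 5];  Q = [1, 2]
  Insert 1 (step 3): P = [1, 5] / [2];  Q = [1, 2] / [3]
  Insert 3 (step 4): P = [1, 3] / [2, 5];  Q = [1, 2] / [3, 4]
  Insert 8 (step 5): P = [1, 3, 8] / [2, 5];  Q = [1, 2, 5] / [3, 4]
  Insert 7 (step 6): P = [1, 3, 7] / [2, 5, 8];  Q = [1, 2, 5] / [3, 4, 6]
  Insert 6 (step 7): P = [1, 3, 6] / [2, 5, 7] / [8];  Q = [1, 2, 5] / [3, 4, 6] / [7]
  Insert 4 (step 8): P = [1, 3, 4] / [2, 5, 6] / [7] / [8];  Q = [1, 2, 5] / [3, 4, 6] / [7] / [8]
Final shape: (3, 3, 1, 1).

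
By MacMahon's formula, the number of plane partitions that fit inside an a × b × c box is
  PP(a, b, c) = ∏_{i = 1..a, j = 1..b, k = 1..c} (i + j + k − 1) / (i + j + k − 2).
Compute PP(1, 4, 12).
PP(1, 4, 12) = 1820

Evaluate the triple product over i = 1..1, j = 1..4, k = 1..12. The factors are (2/1) · (3/2) · (4/3) · (5/4) · (6/5) · (7/6) · (8/7) · (9/8) · … (48 factors total). The numerators and denominators telescope so the product is an integer; carrying out the multiplication exactly gives PP(1, 4, 12) = 1820.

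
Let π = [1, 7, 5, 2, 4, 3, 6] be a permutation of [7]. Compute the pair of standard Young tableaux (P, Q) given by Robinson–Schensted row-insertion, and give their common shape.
P = [1, 2, 3, 6] / [4] / [5] / [7];  Q = [1, 2, 5, 7] / [3] / [4] / [6];  common shape = (4, 1, 1, 1)

Row-insert the values π_1, π_2, … into P one at a time, bumping the leftmost entry strictly greater than the inserted value down to the next row. The recording tableau Q records, in position (i, j), the step at which that cell was added to P.
  Insert 1 (step 1): P = [1];  Q = [1]
  Insert 7 (step 2): P = [1, 7];  Q = [1, 2]
  Insert 5 (step 3): P = [1, 5] / [7];  Q = [1, 2] / [3]
  Insert 2 (step 4): P = [1, 2] / [5] / [7];  Q = [1, 2] / [3] / [4]
  Insert 4 (step 5): P = [1, 2, 4] / [5] / [7];  Q = [1, 2, 5] / [3] / [4]
  Insert 3 (step 6): P = [1, 2, 3] / [4] / [5] / [7];  Q = [1, 2, 5] / [3] / [4] / [6]
  Insert 6 (step 7): P = [1, 2, 3, 6] / [4] / [5] / [7];  Q = [1, 2, 5, 7] / [3] / [4] / [6]
Final shape: (4, 1, 1, 1).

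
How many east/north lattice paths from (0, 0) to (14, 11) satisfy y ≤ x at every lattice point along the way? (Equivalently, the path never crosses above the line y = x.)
Number of paths = 1188640

By the reflection principle (André's argument), the number of monotone paths to (14, 11) with n ≤ m that never go above y = x is C(25, 14) − C(25, 15) = 4457400 − 3268760 = 1188640.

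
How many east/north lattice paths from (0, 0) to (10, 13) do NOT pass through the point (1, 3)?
Number of paths = 774554

Total paths from (0, 0) to (10, 13): C(23, 10) = 1144066. Paths through (1, 3): (paths (0, 0) → (1, 3)) × (paths (1, 3) → (10, 13)) = C(4, 1) · C(19, 9) = 4 · 92378 = 369512. Avoidance count = 1144066 − 369512 = 774554.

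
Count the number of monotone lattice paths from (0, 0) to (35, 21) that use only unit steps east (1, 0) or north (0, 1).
Number of paths = 1346766106565880

A monotone lattice path from (0, 0) to (35, 21) consists of 35 east steps and 21 north steps in some order, so it is determined by which 35 of the 56 steps are east. The count is C(56, 35) = 1346766106565880.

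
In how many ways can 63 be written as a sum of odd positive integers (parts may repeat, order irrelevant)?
p_odd(63) = 14848

Enumerate partitions using only odd parts via the recurrence o(n, m) = o(n, m−2) + o(n−m, m) over odd m, starting from the largest odd part ≤ n. This gives p_odd(63) = 14848. (Euler's theorem: equals the count of distinct-part partitions.)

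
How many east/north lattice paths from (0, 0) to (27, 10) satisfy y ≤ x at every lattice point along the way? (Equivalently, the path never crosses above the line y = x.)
Number of paths = 223926516

By the reflection principle (André's argument), the number of monotone paths to (27, 10) with n ≤ m that never go above y = x is C(37, 27) − C(37, 28) = 348330136 − 124403620 = 223926516.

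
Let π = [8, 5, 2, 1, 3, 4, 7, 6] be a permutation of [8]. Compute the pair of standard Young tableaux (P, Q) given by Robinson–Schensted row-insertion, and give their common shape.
P = [1, 3, 4, 6] / [2, 7] / [5] / [8];  Q = [1, 5, 6, 7] / [2, 8] / [3] / [4];  common shape = (4, 2, 1, 1)

Row-insert the values π_1, π_2, … into P one at a time, bumping the leftmost entry strictly greater than the inserted value down to the next row. The recording tableau Q records, in position (i, j), the step at which that cell was added to P.
  Insert 8 (step 1): P = [8];  Q = [1]
  Insert 5 (step 2): P = [5] / [8];  Q = [1] / [2]
  Insert 2 (step 3): P = [2] / [5] / [8];  Q = [1] / [2] / [3]
  Insert 1 (step 4): P = [1] / [2] / [5] / [8];  Q = [1] / [2] / [3] / [4]
  Insert 3 (step 5): P = [1, 3] / [2] / [5] / [8];  Q = [1, 5] / [2] / [3] / [4]
  Insert 4 (step 6): P = [1, 3, 4] / [2] / [5] / [8];  Q = [1, 5, 6] / [2] / [3] / [4]
  Insert 7 (step 7): P = [1, 3, 4, 7] / [2] / [5] / [8];  Q = [1, 5, 6, 7] / [2] / [3] / [4]
  Insert 6 (step 8): P = [1, 3, 4, 6] / [2, 7] / [5] / [8];  Q = [1, 5, 6, 7] / [2, 8] / [3] / [4]
Final shape: (4, 2, 1, 1).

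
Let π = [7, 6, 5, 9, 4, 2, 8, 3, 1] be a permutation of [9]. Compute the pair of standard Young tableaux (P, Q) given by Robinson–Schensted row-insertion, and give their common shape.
P = [1, 3] / [2, 8] / [4, 9] / [5] / [6] / [7];  Q = [1, 4] / [2, 7] / [3, 8] / [5] / [6] / [9];  common shape = (2, 2, 2, 1, 1, 1)

Row-insert the values π_1, π_2, … into P one at a time, bumping the leftmost entry strictly greater than the inserted value down to the next row. The recording tableau Q records, in position (i, j), the step at which that cell was added to P.
  Insert 7 (step 1): P = [7];  Q = [1]
  Insert 6 (step 2): P = [6] / [7];  Q = [1] / [2]
  Insert 5 (step 3): P = [5] / [6] / [7];  Q = [1] / [2] / [3]
  Insert 9 (step 4): P = [5, 9] / [6] / [7];  Q = [1, 4] / [2] / [3]
  Insert 4 (step 5): P = [4, 9] / [5] / [6] / [7];  Q = [1, 4] / [2] / [3] / [5]
  Insert 2 (step 6): P = [2, 9] / [4] / [5] / [6] / [7];  Q = [1, 4] / [2] / [3] / [5] / [6]
  Insert 8 (step 7): P = [2, 8] / [4, 9] / [5] / [6] / [7];  Q = [1, 4] / [2, 7] / [3] / [5] / [6]
  Insert 3 (step 8): P = [2, 3] / [4, 8] / [5, 9] / [6] / [7];  Q = [1, 4] / [2, 7] / [3, 8] / [5] / [6]
  Insert 1 (step 9): P = [1, 3] / [2, 8] / [4, 9] / [5] / [6] / [7];  Q = [1, 4] / [2, 7] / [3, 8] / [5] / [6] / [9]
Final shape: (2, 2, 2, 1, 1, 1).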